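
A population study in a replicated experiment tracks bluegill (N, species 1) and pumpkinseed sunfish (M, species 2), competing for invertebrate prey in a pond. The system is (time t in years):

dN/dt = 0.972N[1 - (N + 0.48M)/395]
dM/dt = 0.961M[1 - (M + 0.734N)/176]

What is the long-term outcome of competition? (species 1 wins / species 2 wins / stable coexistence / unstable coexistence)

Compare the nullcline intercepts: K1/α12 = 395/0.48 = 823 > K2 = 176; K2/α21 = 176/0.734 = 240 < K1 = 395.
Since the inequalities point opposite ways, species 1 can invade but species 2 cannot.

species 1 excludes species 2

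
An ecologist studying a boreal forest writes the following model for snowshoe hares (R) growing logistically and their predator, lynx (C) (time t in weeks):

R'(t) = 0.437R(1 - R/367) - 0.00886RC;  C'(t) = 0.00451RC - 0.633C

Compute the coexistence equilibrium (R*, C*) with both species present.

R* ≈ 140, C* ≈ 30.5

From dC/dt = 0 with C > 0: 0.00451R* = 0.633, so R* = 140.
Substitute into dR/dt = 0: 0.437(1 - 140/367) = 0.00886C*.
The bracket is 0.618, giving C* = 0.27/0.00886 = 30.5.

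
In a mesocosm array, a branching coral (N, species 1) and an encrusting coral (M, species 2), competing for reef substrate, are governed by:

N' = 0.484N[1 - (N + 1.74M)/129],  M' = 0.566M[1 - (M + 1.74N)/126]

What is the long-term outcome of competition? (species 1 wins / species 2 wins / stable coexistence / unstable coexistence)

Compare the nullcline intercepts: K1/α12 = 129/1.74 = 74.1 < K2 = 126; K2/α21 = 126/1.74 = 72.4 < K1 = 129.
Since both are reversed, neither can invade when rare; the interior point is a saddle.

unstable coexistence (outcome depends on initial conditions)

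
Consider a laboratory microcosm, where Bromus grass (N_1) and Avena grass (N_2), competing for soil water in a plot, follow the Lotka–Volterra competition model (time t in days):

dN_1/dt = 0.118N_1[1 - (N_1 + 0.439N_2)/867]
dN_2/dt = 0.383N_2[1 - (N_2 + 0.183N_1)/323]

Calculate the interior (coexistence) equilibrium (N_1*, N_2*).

Setting both brackets to zero gives the nullclines N_1 + 0.439N_2 = 867 and 0.183N_1 + N_2 = 323.
Substituting N_2 = 323 - 0.183N_1 into the first: N_1(1 - 0.439·0.183) = 867 - 0.439·323.
So N_1* = 725/0.92 = 789, and then N_2* = 323 - 0.183·789 = 179.

N_1* ≈ 789, N_2* ≈ 179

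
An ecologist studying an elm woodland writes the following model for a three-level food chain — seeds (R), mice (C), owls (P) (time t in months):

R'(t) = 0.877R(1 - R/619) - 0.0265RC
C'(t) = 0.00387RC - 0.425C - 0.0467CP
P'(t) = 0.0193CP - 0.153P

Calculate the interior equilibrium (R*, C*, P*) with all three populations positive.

From dP/dt = 0: 0.0193C* = 0.153, so C* = 7.93.
From dR/dt = 0: 0.877(1 - R*/619) = 0.0265·7.93, giving R* = 619·(1 - 0.24) = 471.
From dC/dt = 0: 0.00387·471 - 0.425 = 0.0467P*, so P* = 1.4/0.0467 = 29.9.

R* ≈ 471, C* ≈ 7.93, P* ≈ 29.9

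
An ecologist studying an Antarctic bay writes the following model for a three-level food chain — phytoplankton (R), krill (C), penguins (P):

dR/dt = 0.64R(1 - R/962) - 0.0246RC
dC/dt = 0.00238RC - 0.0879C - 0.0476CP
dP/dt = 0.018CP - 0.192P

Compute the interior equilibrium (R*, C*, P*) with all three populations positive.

From dP/dt = 0: 0.018C* = 0.192, so C* = 10.7.
From dR/dt = 0: 0.64(1 - R*/962) = 0.0246·10.7, giving R* = 962·(1 - 0.41) = 568.
From dC/dt = 0: 0.00238·568 - 0.0879 = 0.0476P*, so P* = 1.26/0.0476 = 26.5.

R* ≈ 568, C* ≈ 10.7, P* ≈ 26.5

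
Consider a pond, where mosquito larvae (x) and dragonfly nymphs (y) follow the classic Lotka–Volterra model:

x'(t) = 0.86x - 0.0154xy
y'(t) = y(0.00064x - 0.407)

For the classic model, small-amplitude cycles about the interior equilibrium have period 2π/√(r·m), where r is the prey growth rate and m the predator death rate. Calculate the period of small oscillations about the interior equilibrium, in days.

Here r = 0.86 and m = 0.407, so r·m = 0.35.
ω = √0.35 = 0.592 per day, hence T = 2π/ω ≈ 10.6 days.

T ≈ 10.6 days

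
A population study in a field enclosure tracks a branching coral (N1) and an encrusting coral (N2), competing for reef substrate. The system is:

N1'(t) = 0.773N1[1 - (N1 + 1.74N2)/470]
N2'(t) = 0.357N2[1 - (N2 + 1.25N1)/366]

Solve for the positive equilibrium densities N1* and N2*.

N1* ≈ 142, N2* ≈ 189

Setting both brackets to zero gives the nullclines N1 + 1.74N2 = 470 and 1.25N1 + N2 = 366.
Substituting N2 = 366 - 1.25N1 into the first: N1(1 - 1.74·1.25) = 470 - 1.74·366.
So N1* = -167/-1.17 = 142, and then N2* = 366 - 1.25·142 = 189.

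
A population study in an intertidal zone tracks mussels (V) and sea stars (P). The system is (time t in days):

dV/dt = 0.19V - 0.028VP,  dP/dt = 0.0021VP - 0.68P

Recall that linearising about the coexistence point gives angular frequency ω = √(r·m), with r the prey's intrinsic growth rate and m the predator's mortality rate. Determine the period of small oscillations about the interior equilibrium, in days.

T ≈ 17.5 days

Here r = 0.19 and m = 0.68, so r·m = 0.129.
ω = √0.129 = 0.359 per day, hence T = 2π/ω ≈ 17.5 days.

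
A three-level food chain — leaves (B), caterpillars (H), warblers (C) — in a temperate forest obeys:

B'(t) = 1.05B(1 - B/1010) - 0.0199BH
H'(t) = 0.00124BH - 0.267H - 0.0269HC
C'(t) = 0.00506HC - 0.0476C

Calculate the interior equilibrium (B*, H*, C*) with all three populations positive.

B* ≈ 830, H* ≈ 9.41, C* ≈ 28.3

From dC/dt = 0: 0.00506H* = 0.0476, so H* = 9.41.
From dB/dt = 0: 1.05(1 - B*/1010) = 0.0199·9.41, giving B* = 1010·(1 - 0.178) = 830.
From dH/dt = 0: 0.00124·830 - 0.267 = 0.0269C*, so C* = 0.762/0.0269 = 28.3.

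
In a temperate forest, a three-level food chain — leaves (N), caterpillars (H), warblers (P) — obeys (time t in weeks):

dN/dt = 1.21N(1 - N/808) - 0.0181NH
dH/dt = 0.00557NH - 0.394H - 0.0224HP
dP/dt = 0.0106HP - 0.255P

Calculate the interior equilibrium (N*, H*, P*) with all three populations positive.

From dP/dt = 0: 0.0106H* = 0.255, so H* = 24.1.
From dN/dt = 0: 1.21(1 - N*/808) = 0.0181·24.1, giving N* = 808·(1 - 0.36) = 517.
From dH/dt = 0: 0.00557·517 - 0.394 = 0.0224P*, so P* = 2.49/0.0224 = 111.

N* ≈ 517, H* ≈ 24.1, P* ≈ 111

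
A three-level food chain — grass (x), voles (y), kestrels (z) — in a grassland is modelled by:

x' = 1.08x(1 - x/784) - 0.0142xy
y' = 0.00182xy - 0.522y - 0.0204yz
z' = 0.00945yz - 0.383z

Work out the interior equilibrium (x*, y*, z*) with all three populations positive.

From dz/dt = 0: 0.00945y* = 0.383, so y* = 40.5.
From dx/dt = 0: 1.08(1 - x*/784) = 0.0142·40.5, giving x* = 784·(1 - 0.533) = 366.
From dy/dt = 0: 0.00182·366 - 0.522 = 0.0204z*, so z* = 0.145/0.0204 = 7.08.

x* ≈ 366, y* ≈ 40.5, z* ≈ 7.08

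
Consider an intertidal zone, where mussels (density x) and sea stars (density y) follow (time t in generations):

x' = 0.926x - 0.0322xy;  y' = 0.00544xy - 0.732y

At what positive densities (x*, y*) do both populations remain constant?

Set dy/dt = 0 with y > 0: 0.00544x - 0.732 = 0, so x* = 0.732/0.00544 = 135.
Set dx/dt = 0 with x > 0: 0.926 - 0.0322y = 0, so y* = 0.926/0.0322 = 28.8.

x* ≈ 135, y* ≈ 28.8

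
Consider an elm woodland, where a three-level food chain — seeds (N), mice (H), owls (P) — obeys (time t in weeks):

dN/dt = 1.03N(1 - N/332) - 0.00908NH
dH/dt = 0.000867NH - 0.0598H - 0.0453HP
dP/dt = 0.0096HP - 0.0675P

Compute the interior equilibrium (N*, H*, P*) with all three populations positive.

N* ≈ 311, H* ≈ 7.03, P* ≈ 4.64

From dP/dt = 0: 0.0096H* = 0.0675, so H* = 7.03.
From dN/dt = 0: 1.03(1 - N*/332) = 0.00908·7.03, giving N* = 332·(1 - 0.062) = 311.
From dH/dt = 0: 0.000867·311 - 0.0598 = 0.0453P*, so P* = 0.21/0.0453 = 4.64.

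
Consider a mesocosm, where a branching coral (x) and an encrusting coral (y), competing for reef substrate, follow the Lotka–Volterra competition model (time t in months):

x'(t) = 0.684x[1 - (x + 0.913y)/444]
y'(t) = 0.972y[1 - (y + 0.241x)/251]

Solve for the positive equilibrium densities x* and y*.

x* ≈ 275, y* ≈ 185

Setting both brackets to zero gives the nullclines x + 0.913y = 444 and 0.241x + y = 251.
Substituting y = 251 - 0.241x into the first: x(1 - 0.913·0.241) = 444 - 0.913·251.
So x* = 215/0.78 = 275, and then y* = 251 - 0.241·275 = 185.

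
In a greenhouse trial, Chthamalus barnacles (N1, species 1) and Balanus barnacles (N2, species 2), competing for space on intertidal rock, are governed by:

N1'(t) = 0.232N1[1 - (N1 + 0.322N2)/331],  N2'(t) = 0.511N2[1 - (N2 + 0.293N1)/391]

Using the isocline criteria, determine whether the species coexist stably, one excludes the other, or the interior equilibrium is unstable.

Compare the nullcline intercepts: K1/α12 = 331/0.322 = 1030 > K2 = 391; K2/α21 = 391/0.293 = 1330 > K1 = 331.
Since both inequalities hold, each species can invade when rare, so the interior equilibrium is stable.

stable coexistence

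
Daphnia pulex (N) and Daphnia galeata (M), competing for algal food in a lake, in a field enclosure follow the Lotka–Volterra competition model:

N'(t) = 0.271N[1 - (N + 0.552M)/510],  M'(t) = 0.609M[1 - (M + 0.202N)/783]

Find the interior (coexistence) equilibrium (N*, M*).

Setting both brackets to zero gives the nullclines N + 0.552M = 510 and 0.202N + M = 783.
Substituting M = 783 - 0.202N into the first: N(1 - 0.552·0.202) = 510 - 0.552·783.
So N* = 77.8/0.888 = 87.5, and then M* = 783 - 0.202·87.5 = 765.

N* ≈ 87.5, M* ≈ 765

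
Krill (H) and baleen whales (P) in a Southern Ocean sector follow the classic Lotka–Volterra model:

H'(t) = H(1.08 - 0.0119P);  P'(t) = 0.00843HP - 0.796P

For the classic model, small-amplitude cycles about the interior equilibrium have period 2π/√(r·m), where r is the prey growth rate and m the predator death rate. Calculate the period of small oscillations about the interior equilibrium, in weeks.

T ≈ 6.78 weeks

Here r = 1.08 and m = 0.796, so r·m = 0.86.
ω = √0.86 = 0.927 per week, hence T = 2π/ω ≈ 6.78 weeks.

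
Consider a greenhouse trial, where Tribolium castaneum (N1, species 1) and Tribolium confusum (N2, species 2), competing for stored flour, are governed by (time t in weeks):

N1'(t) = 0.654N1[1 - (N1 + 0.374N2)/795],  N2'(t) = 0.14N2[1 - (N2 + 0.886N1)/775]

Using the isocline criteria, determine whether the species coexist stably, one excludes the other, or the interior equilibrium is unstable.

Compare the nullcline intercepts: K1/α12 = 795/0.374 = 2130 > K2 = 775; K2/α21 = 775/0.886 = 875 > K1 = 795.
Since both inequalities hold, each species can invade when rare, so the interior equilibrium is stable.

stable coexistence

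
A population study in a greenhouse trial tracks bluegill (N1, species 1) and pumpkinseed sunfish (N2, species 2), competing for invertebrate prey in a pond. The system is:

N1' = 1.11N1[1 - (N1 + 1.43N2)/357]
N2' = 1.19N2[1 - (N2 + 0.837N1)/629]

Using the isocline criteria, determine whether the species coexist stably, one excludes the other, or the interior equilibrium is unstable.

Compare the nullcline intercepts: K1/α12 = 357/1.43 = 250 < K2 = 629; K2/α21 = 629/0.837 = 751 > K1 = 357.
Since the inequalities point opposite ways, species 2 can invade but species 1 cannot.

species 2 excludes species 1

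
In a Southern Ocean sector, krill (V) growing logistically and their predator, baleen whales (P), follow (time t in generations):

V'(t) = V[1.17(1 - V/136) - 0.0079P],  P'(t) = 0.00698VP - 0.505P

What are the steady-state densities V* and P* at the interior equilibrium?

V* ≈ 72.3, P* ≈ 69.3

From dP/dt = 0 with P > 0: 0.00698V* = 0.505, so V* = 72.3.
Substitute into dV/dt = 0: 1.17(1 - 72.3/136) = 0.0079P*.
The bracket is 0.468, giving P* = 0.548/0.0079 = 69.3.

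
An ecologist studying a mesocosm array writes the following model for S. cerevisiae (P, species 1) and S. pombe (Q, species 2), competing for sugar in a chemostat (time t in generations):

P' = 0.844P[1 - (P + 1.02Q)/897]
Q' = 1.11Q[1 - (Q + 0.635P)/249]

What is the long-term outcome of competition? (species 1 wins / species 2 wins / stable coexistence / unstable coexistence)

species 1 excludes species 2

Compare the nullcline intercepts: K1/α12 = 897/1.02 = 879 > K2 = 249; K2/α21 = 249/0.635 = 392 < K1 = 897.
Since the inequalities point opposite ways, species 1 can invade but species 2 cannot.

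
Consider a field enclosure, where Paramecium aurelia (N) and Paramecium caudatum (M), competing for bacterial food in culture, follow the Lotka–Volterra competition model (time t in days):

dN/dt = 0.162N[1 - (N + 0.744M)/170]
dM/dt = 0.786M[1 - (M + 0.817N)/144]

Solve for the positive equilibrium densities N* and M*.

Setting both brackets to zero gives the nullclines N + 0.744M = 170 and 0.817N + M = 144.
Substituting M = 144 - 0.817N into the first: N(1 - 0.744·0.817) = 170 - 0.744·144.
So N* = 62.9/0.392 = 160, and then M* = 144 - 0.817·160 = 13.

N* ≈ 160, M* ≈ 13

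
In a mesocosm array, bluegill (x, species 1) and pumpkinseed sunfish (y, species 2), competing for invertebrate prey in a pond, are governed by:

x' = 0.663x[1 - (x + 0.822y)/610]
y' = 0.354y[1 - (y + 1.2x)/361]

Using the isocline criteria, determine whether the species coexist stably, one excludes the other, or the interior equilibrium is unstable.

Compare the nullcline intercepts: K1/α12 = 610/0.822 = 742 > K2 = 361; K2/α21 = 361/1.2 = 301 < K1 = 610.
Since the inequalities point opposite ways, species 1 can invade but species 2 cannot.

species 1 excludes species 2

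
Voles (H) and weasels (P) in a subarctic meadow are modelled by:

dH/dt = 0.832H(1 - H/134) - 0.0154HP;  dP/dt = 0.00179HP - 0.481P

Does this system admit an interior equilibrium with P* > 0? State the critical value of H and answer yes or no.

The predator equation gives dP/dt > 0 only when H > 0.481/0.00179 = 269.
Without the predator, H → K = 134. Since 134 < 269, the predator cannot invade.

Threshold H = 269; K < 269, so no, the predator goes extinct.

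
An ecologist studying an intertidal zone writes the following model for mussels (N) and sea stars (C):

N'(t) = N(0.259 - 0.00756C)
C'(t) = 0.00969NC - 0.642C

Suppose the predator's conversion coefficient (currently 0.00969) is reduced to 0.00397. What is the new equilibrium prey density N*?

N* ≈ 162

At the interior fixed point, setting dC/dt = 0 with C > 0 fixes N* = (predator death rate)/(NC coefficient) — independent of the other coefficients.
With the change, N* = 0.642/0.00397 = 162; it rises from 66.3.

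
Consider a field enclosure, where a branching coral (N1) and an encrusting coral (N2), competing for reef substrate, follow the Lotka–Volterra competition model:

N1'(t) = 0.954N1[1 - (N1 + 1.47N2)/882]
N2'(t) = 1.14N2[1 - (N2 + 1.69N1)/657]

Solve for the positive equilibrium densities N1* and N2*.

Setting both brackets to zero gives the nullclines N1 + 1.47N2 = 882 and 1.69N1 + N2 = 657.
Substituting N2 = 657 - 1.69N1 into the first: N1(1 - 1.47·1.69) = 882 - 1.47·657.
So N1* = -83.8/-1.48 = 56.5, and then N2* = 657 - 1.69·56.5 = 562.

N1* ≈ 56.5, N2* ≈ 562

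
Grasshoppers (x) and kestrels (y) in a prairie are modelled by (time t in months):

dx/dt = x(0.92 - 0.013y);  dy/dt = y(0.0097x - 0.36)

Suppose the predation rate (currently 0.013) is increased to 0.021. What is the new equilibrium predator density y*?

y* ≈ 43.8

At the interior fixed point, setting dx/dt = 0 with x > 0 fixes y* = (prey growth rate)/(xy coefficient) — independent of the other coefficients.
With the change, y* = 0.92/0.021 = 43.8; it falls from 70.8.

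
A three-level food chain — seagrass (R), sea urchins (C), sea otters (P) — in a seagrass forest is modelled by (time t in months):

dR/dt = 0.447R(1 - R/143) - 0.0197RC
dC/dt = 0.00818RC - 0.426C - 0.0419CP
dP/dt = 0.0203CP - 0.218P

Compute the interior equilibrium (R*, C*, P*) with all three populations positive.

R* ≈ 75.3, C* ≈ 10.7, P* ≈ 4.54

From dP/dt = 0: 0.0203C* = 0.218, so C* = 10.7.
From dR/dt = 0: 0.447(1 - R*/143) = 0.0197·10.7, giving R* = 143·(1 - 0.473) = 75.3.
From dC/dt = 0: 0.00818·75.3 - 0.426 = 0.0419P*, so P* = 0.19/0.0419 = 4.54.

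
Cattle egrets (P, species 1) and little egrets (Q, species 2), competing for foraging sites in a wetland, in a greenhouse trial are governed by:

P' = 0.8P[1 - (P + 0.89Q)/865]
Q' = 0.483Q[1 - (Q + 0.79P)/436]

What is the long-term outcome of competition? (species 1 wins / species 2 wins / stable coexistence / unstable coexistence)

Compare the nullcline intercepts: K1/α12 = 865/0.89 = 972 > K2 = 436; K2/α21 = 436/0.79 = 552 < K1 = 865.
Since the inequalities point opposite ways, species 1 can invade but species 2 cannot.

species 1 excludes species 2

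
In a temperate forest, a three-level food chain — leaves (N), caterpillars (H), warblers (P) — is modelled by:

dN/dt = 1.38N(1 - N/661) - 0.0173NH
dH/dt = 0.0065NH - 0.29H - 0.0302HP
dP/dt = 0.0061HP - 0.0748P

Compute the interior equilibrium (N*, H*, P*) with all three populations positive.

From dP/dt = 0: 0.0061H* = 0.0748, so H* = 12.3.
From dN/dt = 0: 1.38(1 - N*/661) = 0.0173·12.3, giving N* = 661·(1 - 0.154) = 559.
From dH/dt = 0: 0.0065·559 - 0.29 = 0.0302P*, so P* = 3.35/0.0302 = 111.

N* ≈ 559, H* ≈ 12.3, P* ≈ 111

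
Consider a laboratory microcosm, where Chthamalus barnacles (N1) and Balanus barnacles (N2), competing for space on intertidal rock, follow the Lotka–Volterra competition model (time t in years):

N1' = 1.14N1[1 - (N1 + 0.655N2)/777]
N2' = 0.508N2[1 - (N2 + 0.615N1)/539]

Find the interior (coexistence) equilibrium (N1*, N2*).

Setting both brackets to zero gives the nullclines N1 + 0.655N2 = 777 and 0.615N1 + N2 = 539.
Substituting N2 = 539 - 0.615N1 into the first: N1(1 - 0.655·0.615) = 777 - 0.655·539.
So N1* = 424/0.597 = 710, and then N2* = 539 - 0.615·710 = 102.

N1* ≈ 710, N2* ≈ 102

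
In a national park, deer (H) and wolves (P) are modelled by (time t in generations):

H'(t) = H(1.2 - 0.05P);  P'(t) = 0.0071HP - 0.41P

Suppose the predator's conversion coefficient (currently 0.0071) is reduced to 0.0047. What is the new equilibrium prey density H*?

H* ≈ 87.2

At the interior fixed point, setting dP/dt = 0 with P > 0 fixes H* = (predator death rate)/(HP coefficient) — independent of the other coefficients.
With the change, H* = 0.41/0.0047 = 87.2; it rises from 57.7.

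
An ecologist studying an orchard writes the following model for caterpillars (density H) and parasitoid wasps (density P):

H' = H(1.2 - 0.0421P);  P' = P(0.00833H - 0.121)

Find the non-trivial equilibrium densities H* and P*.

H* ≈ 14.5, P* ≈ 28.5

Set dP/dt = 0 with P > 0: 0.00833H - 0.121 = 0, so H* = 0.121/0.00833 = 14.5.
Set dH/dt = 0 with H > 0: 1.2 - 0.0421P = 0, so P* = 1.2/0.0421 = 28.5.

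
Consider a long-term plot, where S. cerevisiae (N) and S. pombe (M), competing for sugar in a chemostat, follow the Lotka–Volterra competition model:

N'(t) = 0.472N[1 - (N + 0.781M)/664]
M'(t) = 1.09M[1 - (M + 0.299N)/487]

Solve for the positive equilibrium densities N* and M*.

Setting both brackets to zero gives the nullclines N + 0.781M = 664 and 0.299N + M = 487.
Substituting M = 487 - 0.299N into the first: N(1 - 0.781·0.299) = 664 - 0.781·487.
So N* = 284/0.766 = 370, and then M* = 487 - 0.299·370 = 376.

N* ≈ 370, M* ≈ 376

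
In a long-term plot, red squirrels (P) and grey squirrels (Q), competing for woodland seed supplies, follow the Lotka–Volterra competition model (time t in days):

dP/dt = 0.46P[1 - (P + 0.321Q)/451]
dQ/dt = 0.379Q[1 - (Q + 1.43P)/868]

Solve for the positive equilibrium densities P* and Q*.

P* ≈ 319, Q* ≈ 412

Setting both brackets to zero gives the nullclines P + 0.321Q = 451 and 1.43P + Q = 868.
Substituting Q = 868 - 1.43P into the first: P(1 - 0.321·1.43) = 451 - 0.321·868.
So P* = 172/0.541 = 319, and then Q* = 868 - 1.43·319 = 412.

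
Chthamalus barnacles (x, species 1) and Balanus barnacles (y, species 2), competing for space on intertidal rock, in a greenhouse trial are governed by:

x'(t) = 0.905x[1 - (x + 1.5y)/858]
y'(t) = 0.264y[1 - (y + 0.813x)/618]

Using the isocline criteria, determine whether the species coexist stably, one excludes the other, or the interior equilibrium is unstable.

unstable coexistence (outcome depends on initial conditions)

Compare the nullcline intercepts: K1/α12 = 858/1.5 = 572 < K2 = 618; K2/α21 = 618/0.813 = 760 < K1 = 858.
Since both are reversed, neither can invade when rare; the interior point is a saddle.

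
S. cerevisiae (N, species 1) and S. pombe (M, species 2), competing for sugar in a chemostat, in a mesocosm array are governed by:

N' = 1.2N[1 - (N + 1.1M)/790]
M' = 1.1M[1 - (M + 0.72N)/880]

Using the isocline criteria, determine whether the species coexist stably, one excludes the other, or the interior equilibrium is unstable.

species 2 excludes species 1

Compare the nullcline intercepts: K1/α12 = 790/1.1 = 718 < K2 = 880; K2/α21 = 880/0.72 = 1220 > K1 = 790.
Since the inequalities point opposite ways, species 2 can invade but species 1 cannot.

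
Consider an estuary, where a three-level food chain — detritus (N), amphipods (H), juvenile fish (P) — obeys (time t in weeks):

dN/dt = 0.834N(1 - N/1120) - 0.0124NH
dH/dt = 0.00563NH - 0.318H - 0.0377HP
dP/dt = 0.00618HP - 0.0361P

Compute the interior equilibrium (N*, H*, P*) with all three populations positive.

N* ≈ 1020, H* ≈ 5.84, P* ≈ 144

From dP/dt = 0: 0.00618H* = 0.0361, so H* = 5.84.
From dN/dt = 0: 0.834(1 - N*/1120) = 0.0124·5.84, giving N* = 1120·(1 - 0.0869) = 1020.
From dH/dt = 0: 0.00563·1020 - 0.318 = 0.0377P*, so P* = 5.44/0.0377 = 144.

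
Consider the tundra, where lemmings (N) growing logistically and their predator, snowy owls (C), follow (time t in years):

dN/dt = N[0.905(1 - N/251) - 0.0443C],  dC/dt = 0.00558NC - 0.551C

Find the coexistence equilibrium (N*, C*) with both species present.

N* ≈ 98.7, C* ≈ 12.4

From dC/dt = 0 with C > 0: 0.00558N* = 0.551, so N* = 98.7.
Substitute into dN/dt = 0: 0.905(1 - 98.7/251) = 0.0443C*.
The bracket is 0.607, giving C* = 0.549/0.0443 = 12.4.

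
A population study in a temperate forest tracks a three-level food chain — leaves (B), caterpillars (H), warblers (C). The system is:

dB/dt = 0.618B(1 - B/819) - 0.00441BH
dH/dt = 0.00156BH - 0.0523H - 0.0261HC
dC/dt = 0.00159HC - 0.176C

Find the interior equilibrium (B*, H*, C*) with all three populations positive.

B* ≈ 172, H* ≈ 111, C* ≈ 8.28

From dC/dt = 0: 0.00159H* = 0.176, so H* = 111.
From dB/dt = 0: 0.618(1 - B*/819) = 0.00441·111, giving B* = 819·(1 - 0.79) = 172.
From dH/dt = 0: 0.00156·172 - 0.0523 = 0.0261C*, so C* = 0.216/0.0261 = 8.28.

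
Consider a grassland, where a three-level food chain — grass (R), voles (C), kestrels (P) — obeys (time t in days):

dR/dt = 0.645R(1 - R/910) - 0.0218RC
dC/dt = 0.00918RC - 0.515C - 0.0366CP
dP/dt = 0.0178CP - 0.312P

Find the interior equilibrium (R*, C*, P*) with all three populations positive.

From dP/dt = 0: 0.0178C* = 0.312, so C* = 17.5.
From dR/dt = 0: 0.645(1 - R*/910) = 0.0218·17.5, giving R* = 910·(1 - 0.592) = 371.
From dC/dt = 0: 0.00918·371 - 0.515 = 0.0366P*, so P* = 2.89/0.0366 = 79.

R* ≈ 371, C* ≈ 17.5, P* ≈ 79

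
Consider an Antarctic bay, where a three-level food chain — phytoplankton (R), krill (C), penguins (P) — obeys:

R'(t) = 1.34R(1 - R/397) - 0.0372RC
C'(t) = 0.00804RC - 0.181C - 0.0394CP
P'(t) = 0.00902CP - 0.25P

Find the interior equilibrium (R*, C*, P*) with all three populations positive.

From dP/dt = 0: 0.00902C* = 0.25, so C* = 27.7.
From dR/dt = 0: 1.34(1 - R*/397) = 0.0372·27.7, giving R* = 397·(1 - 0.769) = 91.5.
From dC/dt = 0: 0.00804·91.5 - 0.181 = 0.0394P*, so P* = 0.555/0.0394 = 14.1.

R* ≈ 91.5, C* ≈ 27.7, P* ≈ 14.1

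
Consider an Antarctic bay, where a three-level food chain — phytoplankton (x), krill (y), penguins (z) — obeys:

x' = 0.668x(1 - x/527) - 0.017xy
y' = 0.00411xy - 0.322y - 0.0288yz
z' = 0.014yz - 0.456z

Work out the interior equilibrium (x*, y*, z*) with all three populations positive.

x* ≈ 90.2, y* ≈ 32.6, z* ≈ 1.69

From dz/dt = 0: 0.014y* = 0.456, so y* = 32.6.
From dx/dt = 0: 0.668(1 - x*/527) = 0.017·32.6, giving x* = 527·(1 - 0.829) = 90.2.
From dy/dt = 0: 0.00411·90.2 - 0.322 = 0.0288z*, so z* = 0.0486/0.0288 = 1.69.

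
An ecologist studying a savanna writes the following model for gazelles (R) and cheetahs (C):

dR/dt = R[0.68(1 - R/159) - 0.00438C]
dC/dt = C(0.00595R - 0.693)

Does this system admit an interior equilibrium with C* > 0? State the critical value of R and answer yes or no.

The predator equation gives dC/dt > 0 only when R > 0.693/0.00595 = 116.
Without the predator, R → K = 159. Since 159 > 116, the predator can invade and persist.

Threshold R = 116; K > 116, so yes, the predator persists.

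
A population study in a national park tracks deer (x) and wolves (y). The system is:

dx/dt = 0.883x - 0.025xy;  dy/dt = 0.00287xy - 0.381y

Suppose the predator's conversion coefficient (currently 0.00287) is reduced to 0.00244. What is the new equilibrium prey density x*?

x* ≈ 156

At the interior fixed point, setting dy/dt = 0 with y > 0 fixes x* = (predator death rate)/(xy coefficient) — independent of the other coefficients.
With the change, x* = 0.381/0.00244 = 156; it rises from 133.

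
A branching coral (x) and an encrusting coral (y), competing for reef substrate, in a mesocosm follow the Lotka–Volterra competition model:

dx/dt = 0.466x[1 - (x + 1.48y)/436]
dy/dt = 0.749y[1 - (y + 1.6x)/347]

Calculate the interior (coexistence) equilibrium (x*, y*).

Setting both brackets to zero gives the nullclines x + 1.48y = 436 and 1.6x + y = 347.
Substituting y = 347 - 1.6x into the first: x(1 - 1.48·1.6) = 436 - 1.48·347.
So x* = -77.6/-1.37 = 56.7, and then y* = 347 - 1.6·56.7 = 256.

x* ≈ 56.7, y* ≈ 256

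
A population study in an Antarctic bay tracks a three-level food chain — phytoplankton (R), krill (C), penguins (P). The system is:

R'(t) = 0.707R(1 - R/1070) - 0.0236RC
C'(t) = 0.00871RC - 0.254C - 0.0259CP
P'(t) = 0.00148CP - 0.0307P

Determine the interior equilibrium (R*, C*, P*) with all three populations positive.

R* ≈ 329, C* ≈ 20.7, P* ≈ 101

From dP/dt = 0: 0.00148C* = 0.0307, so C* = 20.7.
From dR/dt = 0: 0.707(1 - R*/1070) = 0.0236·20.7, giving R* = 1070·(1 - 0.692) = 329.
From dC/dt = 0: 0.00871·329 - 0.254 = 0.0259P*, so P* = 2.61/0.0259 = 101.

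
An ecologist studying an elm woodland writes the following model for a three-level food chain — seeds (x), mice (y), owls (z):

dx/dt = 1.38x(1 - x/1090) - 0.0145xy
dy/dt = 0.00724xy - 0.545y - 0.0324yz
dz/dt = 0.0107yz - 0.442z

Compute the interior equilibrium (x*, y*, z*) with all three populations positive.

From dz/dt = 0: 0.0107y* = 0.442, so y* = 41.3.
From dx/dt = 0: 1.38(1 - x*/1090) = 0.0145·41.3, giving x* = 1090·(1 - 0.434) = 617.
From dy/dt = 0: 0.00724·617 - 0.545 = 0.0324z*, so z* = 3.92/0.0324 = 121.

x* ≈ 617, y* ≈ 41.3, z* ≈ 121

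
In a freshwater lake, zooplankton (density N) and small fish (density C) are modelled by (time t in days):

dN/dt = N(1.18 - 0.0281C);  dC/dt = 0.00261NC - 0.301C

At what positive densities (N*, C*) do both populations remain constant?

N* ≈ 115, C* ≈ 42

Set dC/dt = 0 with C > 0: 0.00261N - 0.301 = 0, so N* = 0.301/0.00261 = 115.
Set dN/dt = 0 with N > 0: 1.18 - 0.0281C = 0, so C* = 1.18/0.0281 = 42.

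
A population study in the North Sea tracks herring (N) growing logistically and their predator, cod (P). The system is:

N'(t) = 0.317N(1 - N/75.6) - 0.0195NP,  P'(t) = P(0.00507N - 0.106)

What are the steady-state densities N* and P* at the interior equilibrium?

N* ≈ 20.9, P* ≈ 11.8

From dP/dt = 0 with P > 0: 0.00507N* = 0.106, so N* = 20.9.
Substitute into dN/dt = 0: 0.317(1 - 20.9/75.6) = 0.0195P*.
The bracket is 0.723, giving P* = 0.229/0.0195 = 11.8.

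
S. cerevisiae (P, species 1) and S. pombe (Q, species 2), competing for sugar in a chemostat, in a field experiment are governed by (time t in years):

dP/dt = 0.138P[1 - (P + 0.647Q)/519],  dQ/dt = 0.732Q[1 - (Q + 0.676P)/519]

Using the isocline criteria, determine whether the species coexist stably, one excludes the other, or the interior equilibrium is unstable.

stable coexistence

Compare the nullcline intercepts: K1/α12 = 519/0.647 = 802 > K2 = 519; K2/α21 = 519/0.676 = 768 > K1 = 519.
Since both inequalities hold, each species can invade when rare, so the interior equilibrium is stable.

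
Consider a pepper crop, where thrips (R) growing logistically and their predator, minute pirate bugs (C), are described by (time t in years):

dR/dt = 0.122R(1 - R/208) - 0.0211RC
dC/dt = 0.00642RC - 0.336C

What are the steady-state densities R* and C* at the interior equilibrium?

From dC/dt = 0 with C > 0: 0.00642R* = 0.336, so R* = 52.3.
Substitute into dR/dt = 0: 0.122(1 - 52.3/208) = 0.0211C*.
The bracket is 0.748, giving C* = 0.0913/0.0211 = 4.33.

R* ≈ 52.3, C* ≈ 4.33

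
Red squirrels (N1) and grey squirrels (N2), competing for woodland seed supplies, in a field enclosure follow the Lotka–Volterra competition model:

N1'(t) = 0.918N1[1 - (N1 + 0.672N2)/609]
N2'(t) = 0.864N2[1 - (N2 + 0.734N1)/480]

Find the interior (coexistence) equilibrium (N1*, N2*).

Setting both brackets to zero gives the nullclines N1 + 0.672N2 = 609 and 0.734N1 + N2 = 480.
Substituting N2 = 480 - 0.734N1 into the first: N1(1 - 0.672·0.734) = 609 - 0.672·480.
So N1* = 286/0.507 = 565, and then N2* = 480 - 0.734·565 = 65.1.

N1* ≈ 565, N2* ≈ 65.1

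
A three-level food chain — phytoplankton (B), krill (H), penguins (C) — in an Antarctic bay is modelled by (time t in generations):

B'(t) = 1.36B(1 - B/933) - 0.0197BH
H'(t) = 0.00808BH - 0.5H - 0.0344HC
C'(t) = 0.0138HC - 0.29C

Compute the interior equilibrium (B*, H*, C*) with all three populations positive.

B* ≈ 649, H* ≈ 21, C* ≈ 138

From dC/dt = 0: 0.0138H* = 0.29, so H* = 21.
From dB/dt = 0: 1.36(1 - B*/933) = 0.0197·21, giving B* = 933·(1 - 0.304) = 649.
From dH/dt = 0: 0.00808·649 - 0.5 = 0.0344C*, so C* = 4.74/0.0344 = 138.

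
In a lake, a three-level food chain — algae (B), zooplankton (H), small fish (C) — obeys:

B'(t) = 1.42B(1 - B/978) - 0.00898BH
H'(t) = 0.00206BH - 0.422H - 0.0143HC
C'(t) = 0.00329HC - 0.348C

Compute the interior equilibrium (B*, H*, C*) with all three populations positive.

B* ≈ 324, H* ≈ 106, C* ≈ 17.1

From dC/dt = 0: 0.00329H* = 0.348, so H* = 106.
From dB/dt = 0: 1.42(1 - B*/978) = 0.00898·106, giving B* = 978·(1 - 0.669) = 324.
From dH/dt = 0: 0.00206·324 - 0.422 = 0.0143C*, so C* = 0.245/0.0143 = 17.1.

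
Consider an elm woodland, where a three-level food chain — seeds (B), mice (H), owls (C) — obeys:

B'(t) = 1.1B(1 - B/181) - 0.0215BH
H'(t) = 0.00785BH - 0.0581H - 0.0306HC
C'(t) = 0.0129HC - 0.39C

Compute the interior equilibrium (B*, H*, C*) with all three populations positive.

B* ≈ 74, H* ≈ 30.2, C* ≈ 17.1

From dC/dt = 0: 0.0129H* = 0.39, so H* = 30.2.
From dB/dt = 0: 1.1(1 - B*/181) = 0.0215·30.2, giving B* = 181·(1 - 0.591) = 74.
From dH/dt = 0: 0.00785·74 - 0.0581 = 0.0306C*, so C* = 0.523/0.0306 = 17.1.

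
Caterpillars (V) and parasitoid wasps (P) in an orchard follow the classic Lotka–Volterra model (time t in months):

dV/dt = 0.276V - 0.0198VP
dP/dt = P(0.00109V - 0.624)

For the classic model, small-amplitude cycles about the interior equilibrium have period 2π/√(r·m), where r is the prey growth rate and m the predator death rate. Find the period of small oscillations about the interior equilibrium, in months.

Here r = 0.276 and m = 0.624, so r·m = 0.172.
ω = √0.172 = 0.415 per month, hence T = 2π/ω ≈ 15.1 months.

T ≈ 15.1 months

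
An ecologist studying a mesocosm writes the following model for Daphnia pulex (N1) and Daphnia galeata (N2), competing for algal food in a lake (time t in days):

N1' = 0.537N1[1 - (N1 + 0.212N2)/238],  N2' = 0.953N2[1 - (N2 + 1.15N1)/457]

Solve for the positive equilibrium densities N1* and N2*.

N1* ≈ 187, N2* ≈ 242

Setting both brackets to zero gives the nullclines N1 + 0.212N2 = 238 and 1.15N1 + N2 = 457.
Substituting N2 = 457 - 1.15N1 into the first: N1(1 - 0.212·1.15) = 238 - 0.212·457.
So N1* = 141/0.756 = 187, and then N2* = 457 - 1.15·187 = 242.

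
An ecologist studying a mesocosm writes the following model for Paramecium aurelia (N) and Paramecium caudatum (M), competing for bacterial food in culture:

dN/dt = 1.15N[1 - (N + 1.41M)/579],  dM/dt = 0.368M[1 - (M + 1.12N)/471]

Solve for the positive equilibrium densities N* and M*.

N* ≈ 147, M* ≈ 306

Setting both brackets to zero gives the nullclines N + 1.41M = 579 and 1.12N + M = 471.
Substituting M = 471 - 1.12N into the first: N(1 - 1.41·1.12) = 579 - 1.41·471.
So N* = -85.1/-0.579 = 147, and then M* = 471 - 1.12·147 = 306.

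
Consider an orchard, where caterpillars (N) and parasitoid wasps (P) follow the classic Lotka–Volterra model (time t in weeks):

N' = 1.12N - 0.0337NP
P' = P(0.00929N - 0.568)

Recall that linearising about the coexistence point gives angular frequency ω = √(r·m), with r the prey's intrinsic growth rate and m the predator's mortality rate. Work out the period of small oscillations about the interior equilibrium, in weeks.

Here r = 1.12 and m = 0.568, so r·m = 0.636.
ω = √0.636 = 0.798 per week, hence T = 2π/ω ≈ 7.88 weeks.

T ≈ 7.88 weeks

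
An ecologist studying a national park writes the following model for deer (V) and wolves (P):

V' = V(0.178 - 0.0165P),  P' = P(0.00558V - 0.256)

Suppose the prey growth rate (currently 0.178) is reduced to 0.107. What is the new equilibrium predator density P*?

P* ≈ 6.48

At the interior fixed point, setting dV/dt = 0 with V > 0 fixes P* = (prey growth rate)/(VP coefficient) — independent of the other coefficients.
With the change, P* = 0.107/0.0165 = 6.48; it falls from 10.8.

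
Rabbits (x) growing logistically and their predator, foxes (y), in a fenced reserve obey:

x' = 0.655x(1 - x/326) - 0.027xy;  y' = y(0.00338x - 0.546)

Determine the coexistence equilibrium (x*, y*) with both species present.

From dy/dt = 0 with y > 0: 0.00338x* = 0.546, so x* = 162.
Substitute into dx/dt = 0: 0.655(1 - 162/326) = 0.027y*.
The bracket is 0.504, giving y* = 0.33/0.027 = 12.2.

x* ≈ 162, y* ≈ 12.2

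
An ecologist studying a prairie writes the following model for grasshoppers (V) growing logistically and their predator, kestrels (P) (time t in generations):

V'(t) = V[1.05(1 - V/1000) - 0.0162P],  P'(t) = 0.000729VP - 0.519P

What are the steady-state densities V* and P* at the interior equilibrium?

From dP/dt = 0 with P > 0: 0.000729V* = 0.519, so V* = 712.
Substitute into dV/dt = 0: 1.05(1 - 712/1000) = 0.0162P*.
The bracket is 0.288, giving P* = 0.302/0.0162 = 18.7.

V* ≈ 712, P* ≈ 18.7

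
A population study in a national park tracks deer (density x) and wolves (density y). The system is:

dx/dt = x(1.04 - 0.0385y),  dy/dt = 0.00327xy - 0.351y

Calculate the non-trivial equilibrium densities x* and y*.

x* ≈ 107, y* ≈ 27

Set dy/dt = 0 with y > 0: 0.00327x - 0.351 = 0, so x* = 0.351/0.00327 = 107.
Set dx/dt = 0 with x > 0: 1.04 - 0.0385y = 0, so y* = 1.04/0.0385 = 27.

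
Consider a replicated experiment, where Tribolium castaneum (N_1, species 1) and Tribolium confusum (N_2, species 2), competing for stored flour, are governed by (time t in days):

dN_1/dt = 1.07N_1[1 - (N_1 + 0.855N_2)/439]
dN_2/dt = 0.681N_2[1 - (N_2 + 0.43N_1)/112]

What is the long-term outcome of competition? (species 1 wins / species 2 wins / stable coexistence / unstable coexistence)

Compare the nullcline intercepts: K1/α12 = 439/0.855 = 513 > K2 = 112; K2/α21 = 112/0.43 = 260 < K1 = 439.
Since the inequalities point opposite ways, species 1 can invade but species 2 cannot.

species 1 excludes species 2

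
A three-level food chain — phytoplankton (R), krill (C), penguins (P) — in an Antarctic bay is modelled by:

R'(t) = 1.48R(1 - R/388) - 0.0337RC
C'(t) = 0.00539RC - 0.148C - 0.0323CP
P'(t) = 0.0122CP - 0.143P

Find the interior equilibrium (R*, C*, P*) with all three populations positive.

R* ≈ 284, C* ≈ 11.7, P* ≈ 42.9

From dP/dt = 0: 0.0122C* = 0.143, so C* = 11.7.
From dR/dt = 0: 1.48(1 - R*/388) = 0.0337·11.7, giving R* = 388·(1 - 0.267) = 284.
From dC/dt = 0: 0.00539·284 - 0.148 = 0.0323P*, so P* = 1.39/0.0323 = 42.9.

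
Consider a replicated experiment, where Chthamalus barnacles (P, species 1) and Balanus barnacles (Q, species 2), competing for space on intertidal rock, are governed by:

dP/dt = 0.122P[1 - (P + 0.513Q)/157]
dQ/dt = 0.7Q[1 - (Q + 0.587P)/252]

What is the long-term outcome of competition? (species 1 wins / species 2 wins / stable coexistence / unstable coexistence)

stable coexistence

Compare the nullcline intercepts: K1/α12 = 157/0.513 = 306 > K2 = 252; K2/α21 = 252/0.587 = 429 > K1 = 157.
Since both inequalities hold, each species can invade when rare, so the interior equilibrium is stable.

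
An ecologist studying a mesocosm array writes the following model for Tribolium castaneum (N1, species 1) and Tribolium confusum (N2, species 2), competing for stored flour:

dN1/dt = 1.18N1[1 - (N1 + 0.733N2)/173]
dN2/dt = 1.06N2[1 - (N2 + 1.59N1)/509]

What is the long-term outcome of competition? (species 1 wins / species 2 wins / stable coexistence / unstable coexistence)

Compare the nullcline intercepts: K1/α12 = 173/0.733 = 236 < K2 = 509; K2/α21 = 509/1.59 = 320 > K1 = 173.
Since the inequalities point opposite ways, species 2 can invade but species 1 cannot.

species 2 excludes species 1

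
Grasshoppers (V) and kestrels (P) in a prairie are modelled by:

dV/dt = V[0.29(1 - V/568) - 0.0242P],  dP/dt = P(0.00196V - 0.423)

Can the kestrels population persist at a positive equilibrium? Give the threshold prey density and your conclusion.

The predator equation gives dP/dt > 0 only when V > 0.423/0.00196 = 216.
Without the predator, V → K = 568. Since 568 > 216, the predator can invade and persist.

Threshold V = 216; K > 216, so yes, the predator persists.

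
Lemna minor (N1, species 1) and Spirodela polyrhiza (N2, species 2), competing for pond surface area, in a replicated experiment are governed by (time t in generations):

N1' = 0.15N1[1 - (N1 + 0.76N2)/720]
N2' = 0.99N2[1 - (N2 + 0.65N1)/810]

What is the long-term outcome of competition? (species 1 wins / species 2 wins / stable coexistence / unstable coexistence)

stable coexistence

Compare the nullcline intercepts: K1/α12 = 720/0.76 = 947 > K2 = 810; K2/α21 = 810/0.65 = 1250 > K1 = 720.
Since both inequalities hold, each species can invade when rare, so the interior equilibrium is stable.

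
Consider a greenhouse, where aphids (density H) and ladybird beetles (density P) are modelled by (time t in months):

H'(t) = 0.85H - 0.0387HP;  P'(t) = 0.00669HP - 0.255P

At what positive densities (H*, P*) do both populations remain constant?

H* ≈ 38.1, P* ≈ 22

Set dP/dt = 0 with P > 0: 0.00669H - 0.255 = 0, so H* = 0.255/0.00669 = 38.1.
Set dH/dt = 0 with H > 0: 0.85 - 0.0387P = 0, so P* = 0.85/0.0387 = 22.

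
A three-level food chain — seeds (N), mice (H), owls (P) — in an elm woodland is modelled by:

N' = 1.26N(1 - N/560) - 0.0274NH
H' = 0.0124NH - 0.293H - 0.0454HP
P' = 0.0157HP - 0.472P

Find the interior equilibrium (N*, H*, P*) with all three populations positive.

N* ≈ 194, H* ≈ 30.1, P* ≈ 46.5

From dP/dt = 0: 0.0157H* = 0.472, so H* = 30.1.
From dN/dt = 0: 1.26(1 - N*/560) = 0.0274·30.1, giving N* = 560·(1 - 0.654) = 194.
From dH/dt = 0: 0.0124·194 - 0.293 = 0.0454P*, so P* = 2.11/0.0454 = 46.5.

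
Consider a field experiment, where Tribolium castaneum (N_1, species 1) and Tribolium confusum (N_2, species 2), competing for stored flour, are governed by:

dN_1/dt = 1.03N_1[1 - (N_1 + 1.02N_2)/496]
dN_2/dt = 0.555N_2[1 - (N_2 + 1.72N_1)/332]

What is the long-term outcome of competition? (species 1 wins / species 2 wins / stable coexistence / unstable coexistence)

species 1 excludes species 2

Compare the nullcline intercepts: K1/α12 = 496/1.02 = 486 > K2 = 332; K2/α21 = 332/1.72 = 193 < K1 = 496.
Since the inequalities point opposite ways, species 1 can invade but species 2 cannot.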